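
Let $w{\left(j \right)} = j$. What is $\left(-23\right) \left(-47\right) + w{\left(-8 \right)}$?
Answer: $1073$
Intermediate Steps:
$\left(-23\right) \left(-47\right) + w{\left(-8 \right)} = \left(-23\right) \left(-47\right) - 8 = 1081 - 8 = 1073$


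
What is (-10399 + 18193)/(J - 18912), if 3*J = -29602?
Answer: -11691/43169 ≈ -0.27082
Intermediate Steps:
J = -29602/3 (J = (1/3)*(-29602) = -29602/3 ≈ -9867.3)
(-10399 + 18193)/(J - 18912) = (-10399 + 18193)/(-29602/3 - 18912) = 7794/(-86338/3) = 7794*(-3/86338) = -11691/43169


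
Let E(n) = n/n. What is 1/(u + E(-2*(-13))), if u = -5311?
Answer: -1/5310 ≈ -0.00018832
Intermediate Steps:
E(n) = 1
1/(u + E(-2*(-13))) = 1/(-5311 + 1) = 1/(-5310) = -1/5310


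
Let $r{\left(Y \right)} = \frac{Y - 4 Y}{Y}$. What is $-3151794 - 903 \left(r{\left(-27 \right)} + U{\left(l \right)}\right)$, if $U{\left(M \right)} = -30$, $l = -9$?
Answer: $-3121995$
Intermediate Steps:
$r{\left(Y \right)} = -3$ ($r{\left(Y \right)} = \frac{\left(-3\right) Y}{Y} = -3$)
$-3151794 - 903 \left(r{\left(-27 \right)} + U{\left(l \right)}\right) = -3151794 - 903 \left(-3 - 30\right) = -3151794 - -29799 = -3151794 + 29799 = -3121995$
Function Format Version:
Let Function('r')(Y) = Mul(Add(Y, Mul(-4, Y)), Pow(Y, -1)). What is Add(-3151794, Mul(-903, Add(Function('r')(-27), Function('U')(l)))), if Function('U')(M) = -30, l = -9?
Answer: -3121995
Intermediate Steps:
Function('r')(Y) = -3 (Function('r')(Y) = Mul(Mul(-3, Y), Pow(Y, -1)) = -3)
Add(-3151794, Mul(-903, Add(Function('r')(-27), Function('U')(l)))) = Add(-3151794, Mul(-903, Add(-3, -30))) = Add(-3151794, Mul(-903, -33)) = Add(-3151794, 29799) = -3121995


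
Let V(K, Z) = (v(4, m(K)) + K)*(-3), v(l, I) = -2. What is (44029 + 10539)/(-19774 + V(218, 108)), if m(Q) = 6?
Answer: -27284/10211 ≈ -2.6720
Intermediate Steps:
V(K, Z) = 6 - 3*K (V(K, Z) = (-2 + K)*(-3) = 6 - 3*K)
(44029 + 10539)/(-19774 + V(218, 108)) = (44029 + 10539)/(-19774 + (6 - 3*218)) = 54568/(-19774 + (6 - 654)) = 54568/(-19774 - 648) = 54568/(-20422) = 54568*(-1/20422) = -27284/10211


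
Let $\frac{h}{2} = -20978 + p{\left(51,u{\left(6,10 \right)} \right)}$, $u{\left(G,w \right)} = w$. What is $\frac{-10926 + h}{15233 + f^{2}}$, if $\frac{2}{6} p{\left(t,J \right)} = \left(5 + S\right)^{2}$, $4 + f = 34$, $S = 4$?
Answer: $- \frac{52396}{16133} \approx -3.2478$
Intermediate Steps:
$f = 30$ ($f = -4 + 34 = 30$)
$p{\left(t,J \right)} = 243$ ($p{\left(t,J \right)} = 3 \left(5 + 4\right)^{2} = 3 \cdot 9^{2} = 3 \cdot 81 = 243$)
$h = -41470$ ($h = 2 \left(-20978 + 243\right) = 2 \left(-20735\right) = -41470$)
$\frac{-10926 + h}{15233 + f^{2}} = \frac{-10926 - 41470}{15233 + 30^{2}} = - \frac{52396}{15233 + 900} = - \frac{52396}{16133}$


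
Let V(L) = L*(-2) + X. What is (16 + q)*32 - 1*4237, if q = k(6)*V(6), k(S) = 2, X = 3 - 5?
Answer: -4621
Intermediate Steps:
X = -2
V(L) = -2 - 2*L (V(L) = L*(-2) - 2 = -2*L - 2 = -2 - 2*L)
q = -28 (q = 2*(-2 - 2*6) = 2*(-2 - 12) = 2*(-14) = -28)
(16 + q)*32 - 1*4237 = (16 - 28)*32 - 1*4237 = -12*32 - 4237 = -384 - 4237 = -4621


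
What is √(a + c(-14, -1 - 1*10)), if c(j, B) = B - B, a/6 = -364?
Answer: 2*I*√546 ≈ 46.733*I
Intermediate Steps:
a = -2184 (a = 6*(-364) = -2184)
c(j, B) = 0
√(a + c(-14, -1 - 1*10)) = √(-2184 + 0) = √(-2184) = 2*I*√546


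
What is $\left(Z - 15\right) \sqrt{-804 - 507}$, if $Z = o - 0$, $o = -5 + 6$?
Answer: $- 14 i \sqrt{1311} \approx - 506.91 i$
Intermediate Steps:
$o = 1$
$Z = 1$ ($Z = 1 - 0 = 1 + 0 = 1$)
$\left(Z - 15\right) \sqrt{-804 - 507} = \left(1 - 15\right) \sqrt{-804 - 507} = \left(1 - 15\right) \sqrt{-1311} = - 14 i \sqrt{1311}$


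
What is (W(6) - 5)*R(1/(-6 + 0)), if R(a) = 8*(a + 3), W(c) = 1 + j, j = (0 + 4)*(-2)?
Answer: -272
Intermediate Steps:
j = -8 (j = 4*(-2) = -8)
W(c) = -7 (W(c) = 1 - 8 = -7)
R(a) = 24 + 8*a (R(a) = 8*(3 + a) = 24 + 8*a)
(W(6) - 5)*R(1/(-6 + 0)) = (-7 - 5)*(24 + 8/(-6 + 0)) = -12*(24 + 8/(-6)) = -12*(24 + 8*(-⅙)) = -12*(24 - 4/3) = -12*68/3 = -272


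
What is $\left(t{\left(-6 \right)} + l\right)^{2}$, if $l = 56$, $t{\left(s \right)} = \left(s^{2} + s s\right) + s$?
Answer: $14884$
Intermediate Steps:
$t{\left(s \right)} = s + 2 s^{2}$ ($t{\left(s \right)} = \left(s^{2} + s^{2}\right) + s = 2 s^{2} + s = s + 2 s^{2}$)
$\left(t{\left(-6 \right)} + l\right)^{2} = \left(- 6 \left(1 + 2 \left(-6\right)\right) + 56\right)^{2} = \left(- 6 \left(1 - 12\right) + 56\right)^{2} = \left(\left(-6\right) \left(-11\right) + 56\right)^{2} = \left(66 + 56\right)^{2} = 122^{2} = 14884$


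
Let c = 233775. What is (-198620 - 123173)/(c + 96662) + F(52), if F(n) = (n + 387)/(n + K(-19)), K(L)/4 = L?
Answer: -152784875/7930488 ≈ -19.266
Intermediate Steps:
K(L) = 4*L
F(n) = (387 + n)/(-76 + n) (F(n) = (n + 387)/(n + 4*(-19)) = (387 + n)/(n - 76) = (387 + n)/(-76 + n))
(-198620 - 123173)/(c + 96662) + F(52) = (-198620 - 123173)/(233775 + 96662) + (387 + 52)/(-76 + 52) = -321793/330437 + 439/(-24) = -321793*1/330437 - 1/24*439 = -321793/330437 - 439/24 = -152784875/7930488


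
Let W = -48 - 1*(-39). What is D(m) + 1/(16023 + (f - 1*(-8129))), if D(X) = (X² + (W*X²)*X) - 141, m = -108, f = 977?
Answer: 285187287100/25129 ≈ 1.1349e+7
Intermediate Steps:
W = -9 (W = -48 + 39 = -9)
D(X) = -141 + X² - 9*X³ (D(X) = (X² + (-9*X²)*X) - 141 = (X² - 9*X³) - 141 = -141 + X² - 9*X³)
D(m) + 1/(16023 + (f - 1*(-8129))) = (-141 + (-108)² - 9*(-108)³) + 1/(16023 + (977 - 1*(-8129))) = (-141 + 11664 - 9*(-1259712)) + 1/(16023 + (977 + 8129)) = (-141 + 11664 + 11337408) + 1/(16023 + 9106) = 11348931 + 1/25129 = 285187287100/25129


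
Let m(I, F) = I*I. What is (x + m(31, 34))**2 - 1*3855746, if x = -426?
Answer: -3569521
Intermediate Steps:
m(I, F) = I**2
(x + m(31, 34))**2 - 1*3855746 = (-426 + 31**2)**2 - 1*3855746 = (-426 + 961)**2 - 3855746 = 535**2 - 3855746 = 286225 - 3855746 = -3569521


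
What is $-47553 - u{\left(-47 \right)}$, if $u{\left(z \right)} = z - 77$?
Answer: $-47429$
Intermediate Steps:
$u{\left(z \right)} = -77 + z$
$-47553 - u{\left(-47 \right)} = -47553 - \left(-77 - 47\right) = -47553 - -124 = -47553 + 124 = -47429$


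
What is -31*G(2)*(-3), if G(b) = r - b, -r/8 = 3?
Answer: -2418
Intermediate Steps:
r = -24 (r = -8*3 = -24)
G(b) = -24 - b
-31*G(2)*(-3) = -31*(-24 - 1*2)*(-3) = -31*(-24 - 2)*(-3) = -31*(-26)*(-3) = 806*(-3) = -2418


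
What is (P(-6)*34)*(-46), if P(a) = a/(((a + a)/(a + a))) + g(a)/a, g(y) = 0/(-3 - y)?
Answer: 9384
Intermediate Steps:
g(y) = 0
P(a) = a (P(a) = a/(((a + a)/(a + a))) + 0/a = a/(((2*a)/((2*a)))) + 0 = a/(((2*a)*(1/(2*a)))) + 0 = a/1 + 0 = a*1 + 0 = a + 0 = a)
(P(-6)*34)*(-46) = -6*34*(-46) = -204*(-46) = 9384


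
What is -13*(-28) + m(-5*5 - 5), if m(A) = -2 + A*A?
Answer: 1262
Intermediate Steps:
m(A) = -2 + A²
-13*(-28) + m(-5*5 - 5) = -13*(-28) + (-2 + (-5*5 - 5)²) = 364 + (-2 + (-25 - 5)²) = 364 + (-2 + (-30)²) = 364 + (-2 + 900) = 364 + 898 = 1262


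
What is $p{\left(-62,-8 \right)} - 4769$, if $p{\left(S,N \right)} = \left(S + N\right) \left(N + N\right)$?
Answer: $-3649$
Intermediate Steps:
$p{\left(S,N \right)} = 2 N \left(N + S\right)$ ($p{\left(S,N \right)} = \left(N + S\right) 2 N = 2 N \left(N + S\right)$)
$p{\left(-62,-8 \right)} - 4769 = 2 \left(-8\right) \left(-8 - 62\right) - 4769 = 2 \left(-8\right) \left(-70\right) - 4769 = 1120 - 4769 = -3649$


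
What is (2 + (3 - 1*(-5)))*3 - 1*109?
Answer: -79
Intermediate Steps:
(2 + (3 - 1*(-5)))*3 - 1*109 = (2 + (3 + 5))*3 - 109 = (2 + 8)*3 - 109 = 10*3 - 109 = 30 - 109 = -79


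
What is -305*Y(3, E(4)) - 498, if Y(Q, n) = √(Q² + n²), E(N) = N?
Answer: -2023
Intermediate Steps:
-305*Y(3, E(4)) - 498 = -305*√(3² + 4²) - 498 = -305*√(9 + 16) - 498 = -305*√25 - 498 = -305*5 - 498 = -1525 - 498 = -2023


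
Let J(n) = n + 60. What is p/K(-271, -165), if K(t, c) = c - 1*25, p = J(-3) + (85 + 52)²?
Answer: -9413/95 ≈ -99.084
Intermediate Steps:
J(n) = 60 + n
p = 18826 (p = (60 - 3) + (85 + 52)² = 57 + 137² = 57 + 18769 = 18826)
K(t, c) = -25 + c (K(t, c) = c - 25 = -25 + c)
p/K(-271, -165) = 18826/(-25 - 165) = 18826/(-190) = 18826*(-1/190) = -9413/95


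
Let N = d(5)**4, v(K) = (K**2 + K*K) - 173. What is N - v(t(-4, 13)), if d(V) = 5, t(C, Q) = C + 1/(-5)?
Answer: 19068/25 ≈ 762.72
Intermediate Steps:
t(C, Q) = -1/5 + C (t(C, Q) = C - 1/5 = -1/5 + C)
v(K) = -173 + 2*K**2 (v(K) = (K**2 + K**2) - 173 = 2*K**2 - 173 = -173 + 2*K**2)
N = 625 (N = 5**4 = 625)
N - v(t(-4, 13)) = 625 - (-173 + 2*(-1/5 - 4)**2) = 625 - (-173 + 2*(-21/5)**2) = 625 - (-173 + 2*(441/25)) = 625 - (-173 + 882/25) = 625 - 1*(-3443/25) = 625 + 3443/25 = 19068/25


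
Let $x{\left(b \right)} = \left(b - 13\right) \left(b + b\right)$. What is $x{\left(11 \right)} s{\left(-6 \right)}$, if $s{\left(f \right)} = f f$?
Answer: $-1584$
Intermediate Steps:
$s{\left(f \right)} = f^{2}$
$x{\left(b \right)} = 2 b \left(-13 + b\right)$ ($x{\left(b \right)} = \left(-13 + b\right) 2 b = 2 b \left(-13 + b\right)$)
$x{\left(11 \right)} s{\left(-6 \right)} = 2 \cdot 11 \left(-13 + 11\right) \left(-6\right)^{2} = 2 \cdot 11 \left(-2\right) 36 = \left(-44\right) 36 = -1584$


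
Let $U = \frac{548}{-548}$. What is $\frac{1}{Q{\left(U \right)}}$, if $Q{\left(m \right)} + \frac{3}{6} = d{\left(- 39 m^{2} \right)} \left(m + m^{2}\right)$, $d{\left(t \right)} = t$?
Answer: $-2$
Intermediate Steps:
$U = -1$ ($U = 548 \left(- \frac{1}{548}\right) = -1$)
$Q{\left(m \right)} = - \frac{1}{2} - 39 m^{2} \left(m + m^{2}\right)$ ($Q{\left(m \right)} = - \frac{1}{2} + - 39 m^{2} \left(m + m^{2}\right) = - \frac{1}{2} - 39 m^{2} \left(m + m^{2}\right)$)
$\frac{1}{Q{\left(U \right)}} = \frac{1}{- \frac{1}{2} - 39 \left(-1\right)^{3} - 39 \left(-1\right)^{4}} = \frac{1}{- \frac{1}{2} - -39 - 39} = \frac{1}{- \frac{1}{2} + 39 - 39} = \frac{1}{- \frac{1}{2}} = -2$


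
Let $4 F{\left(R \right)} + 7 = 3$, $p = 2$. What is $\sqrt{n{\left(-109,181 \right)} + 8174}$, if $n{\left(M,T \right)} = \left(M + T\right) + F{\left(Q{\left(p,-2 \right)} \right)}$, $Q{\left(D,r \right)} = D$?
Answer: $\sqrt{8245} \approx 90.802$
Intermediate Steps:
$F{\left(R \right)} = -1$ ($F{\left(R \right)} = - \frac{7}{4} + \frac{1}{4} \cdot 3 = - \frac{7}{4} + \frac{3}{4} = -1$)
$n{\left(M,T \right)} = -1 + M + T$ ($n{\left(M,T \right)} = \left(M + T\right) - 1 = -1 + M + T$)
$\sqrt{n{\left(-109,181 \right)} + 8174} = \sqrt{\left(-1 - 109 + 181\right) + 8174} = \sqrt{71 + 8174} = \sqrt{8245}$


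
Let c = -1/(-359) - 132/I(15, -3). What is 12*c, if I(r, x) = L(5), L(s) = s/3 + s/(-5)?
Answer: -852972/359 ≈ -2376.0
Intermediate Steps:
L(s) = 2*s/15 (L(s) = s*(1/3) + s*(-1/5) = s/3 - s/5 = 2*s/15)
I(r, x) = 2/3 (I(r, x) = (2/15)*5 = 2/3)
c = -71081/359 (c = -1/(-359) - 132/2/3 = -1*(-1/359) - 132*3/2 = 1/359 - 198 = -71081/359 ≈ -198.00)
12*c = 12*(-71081/359) = -852972/359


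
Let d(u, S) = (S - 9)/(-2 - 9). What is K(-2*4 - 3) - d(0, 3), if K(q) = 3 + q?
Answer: -94/11 ≈ -8.5455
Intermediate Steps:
d(u, S) = 9/11 - S/11 (d(u, S) = (-9 + S)/(-11) = (-9 + S)*(-1/11) = 9/11 - S/11)
K(-2*4 - 3) - d(0, 3) = (3 + (-2*4 - 3)) - (9/11 - 1/11*3) = (3 + (-8 - 3)) - (9/11 - 3/11) = (3 - 11) - 1*6/11 = -8 - 6/11 = -94/11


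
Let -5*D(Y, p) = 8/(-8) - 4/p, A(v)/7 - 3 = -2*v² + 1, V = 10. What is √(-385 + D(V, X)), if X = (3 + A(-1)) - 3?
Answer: I*√471310/35 ≈ 19.615*I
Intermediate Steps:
A(v) = 28 - 14*v² (A(v) = 21 + 7*(-2*v² + 1) = 21 + 7*(1 - 2*v²) = 21 + (7 - 14*v²) = 28 - 14*v²)
X = 14 (X = (3 + (28 - 14*(-1)²)) - 3 = (3 + (28 - 14*1)) - 3 = (3 + (28 - 14)) - 3 = (3 + 14) - 3 = 17 - 3 = 14)
D(Y, p) = ⅕ + 4/(5*p) (D(Y, p) = -(8/(-8) - 4/p)/5 = -(8*(-⅛) - 4/p)/5 = -(-1 - 4/p)/5 = ⅕ + 4/(5*p))
√(-385 + D(V, X)) = √(-385 + (⅕)*(4 + 14)/14) = √(-385 + (⅕)*(1/14)*18) = √(-385 + 9/35) = √(-13466/35) = I*√471310/35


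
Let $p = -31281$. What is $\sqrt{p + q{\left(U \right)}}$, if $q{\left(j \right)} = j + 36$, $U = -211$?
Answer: $4 i \sqrt{1966} \approx 177.36 i$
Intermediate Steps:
$q{\left(j \right)} = 36 + j$
$\sqrt{p + q{\left(U \right)}} = \sqrt{-31281 + \left(36 - 211\right)} = \sqrt{-31281 - 175} = \sqrt{-31456} = 4 i \sqrt{1966}$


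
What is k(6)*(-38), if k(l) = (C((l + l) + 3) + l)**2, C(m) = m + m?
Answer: -49248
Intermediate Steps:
C(m) = 2*m
k(l) = (6 + 5*l)**2 (k(l) = (2*((l + l) + 3) + l)**2 = (2*(2*l + 3) + l)**2 = (2*(3 + 2*l) + l)**2 = ((6 + 4*l) + l)**2 = (6 + 5*l)**2)
k(6)*(-38) = (6 + 5*6)**2*(-38) = (6 + 30)**2*(-38) = 36**2*(-38) = 1296*(-38) = -49248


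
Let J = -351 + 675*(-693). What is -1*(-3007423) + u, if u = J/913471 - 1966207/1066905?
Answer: 2930992393893519338/974586777255 ≈ 3.0074e+6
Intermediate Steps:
J = -468126 (J = -351 - 467775 = -468126)
u = -2295519044527/974586777255 (u = -468126/913471 - 1966207/1066905 = -2295519044527/974586777255 ≈ -2.3554)
-1*(-3007423) + u = -1*(-3007423) - 2295519044527/974586777255 = 3007423 - 2295519044527/974586777255 = 2930992393893519338/974586777255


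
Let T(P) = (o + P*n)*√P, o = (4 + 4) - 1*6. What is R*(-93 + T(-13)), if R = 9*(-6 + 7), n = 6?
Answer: -837 - 684*I*√13 ≈ -837.0 - 2466.2*I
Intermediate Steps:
o = 2 (o = 8 - 6 = 2)
T(P) = √P*(2 + 6*P) (T(P) = (2 + P*6)*√P = (2 + 6*P)*√P = √P*(2 + 6*P))
R = 9 (R = 9*1 = 9)
R*(-93 + T(-13)) = 9*(-93 + √(-13)*(2 + 6*(-13))) = 9*(-93 + (I*√13)*(2 - 78)) = 9*(-93 + (I*√13)*(-76)) = 9*(-93 - 76*I*√13) = -837 - 684*I*√13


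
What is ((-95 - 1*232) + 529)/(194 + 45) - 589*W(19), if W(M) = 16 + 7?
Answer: -3237531/239 ≈ -13546.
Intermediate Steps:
W(M) = 23
((-95 - 1*232) + 529)/(194 + 45) - 589*W(19) = ((-95 - 1*232) + 529)/(194 + 45) - 589*23 = ((-95 - 232) + 529)/239 - 13547 = (-327 + 529)*(1/239) - 13547 = 202*(1/239) - 13547 = 202/239 - 13547 = -3237531/239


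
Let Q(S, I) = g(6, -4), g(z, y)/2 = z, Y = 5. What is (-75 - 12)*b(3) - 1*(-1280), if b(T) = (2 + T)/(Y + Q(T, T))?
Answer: 21325/17 ≈ 1254.4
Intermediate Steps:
g(z, y) = 2*z
Q(S, I) = 12 (Q(S, I) = 2*6 = 12)
b(T) = 2/17 + T/17 (b(T) = (2 + T)/(5 + 12) = (2 + T)/17 = (2 + T)*(1/17) = 2/17 + T/17)
(-75 - 12)*b(3) - 1*(-1280) = (-75 - 12)*(2/17 + (1/17)*3) - 1*(-1280) = -87*(2/17 + 3/17) + 1280 = -87*5/17 + 1280 = -435/17 + 1280 = 21325/17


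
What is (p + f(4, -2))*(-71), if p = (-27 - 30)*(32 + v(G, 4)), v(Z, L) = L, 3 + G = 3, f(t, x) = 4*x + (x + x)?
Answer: 146544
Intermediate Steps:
f(t, x) = 6*x (f(t, x) = 4*x + 2*x = 6*x)
G = 0 (G = -3 + 3 = 0)
p = -2052 (p = (-27 - 30)*(32 + 4) = -57*36 = -2052)
(p + f(4, -2))*(-71) = (-2052 + 6*(-2))*(-71) = (-2052 - 12)*(-71) = -2064*(-71) = 146544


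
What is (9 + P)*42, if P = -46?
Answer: -1554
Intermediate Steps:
(9 + P)*42 = (9 - 46)*42 = -37*42 = -1554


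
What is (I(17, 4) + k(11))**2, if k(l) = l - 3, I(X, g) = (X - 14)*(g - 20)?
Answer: 1600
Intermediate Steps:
I(X, g) = (-20 + g)*(-14 + X) (I(X, g) = (-14 + X)*(-20 + g) = (-20 + g)*(-14 + X))
k(l) = -3 + l
(I(17, 4) + k(11))**2 = ((280 - 20*17 - 14*4 + 17*4) + (-3 + 11))**2 = ((280 - 340 - 56 + 68) + 8)**2 = (-48 + 8)**2 = (-40)**2 = 1600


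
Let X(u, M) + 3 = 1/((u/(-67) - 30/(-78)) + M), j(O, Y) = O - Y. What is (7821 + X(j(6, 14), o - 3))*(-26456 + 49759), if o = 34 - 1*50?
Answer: 2934945481027/16110 ≈ 1.8218e+8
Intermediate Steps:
o = -16 (o = 34 - 50 = -16)
X(u, M) = -3 + 1/(5/13 + M - u/67) (X(u, M) = -3 + 1/((u/(-67) - 30/(-78)) + M) = -3 + 1/((u*(-1/67) - 30*(-1/78)) + M) = -3 + 1/((-u/67 + 5/13) + M) = -3 + 1/((5/13 - u/67) + M) = -3 + 1/(5/13 + M - u/67))
(7821 + X(j(6, 14), o - 3))*(-26456 + 49759) = (7821 + (-134 - 2613*(-16 - 3) + 39*(6 - 1*14))/(335 - 13*(6 - 1*14) + 871*(-16 - 3)))*(-26456 + 49759) = (7821 + (-134 - 2613*(-19) + 39*(6 - 14))/(335 - 13*(6 - 14) + 871*(-19)))*23303 = (7821 + (-134 + 49647 + 39*(-8))/(335 - 13*(-8) - 16549))*23303 = (7821 + (-134 + 49647 - 312)/(335 + 104 - 16549))*23303 = (7821 + 49201/(-16110))*23303 = (7821 - 1/16110*49201)*23303 = (7821 - 49201/16110)*23303 = (125947109/16110)*23303 = 2934945481027/16110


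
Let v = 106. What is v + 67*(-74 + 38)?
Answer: -2306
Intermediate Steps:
v + 67*(-74 + 38) = 106 + 67*(-74 + 38) = 106 + 67*(-36) = 106 - 2412 = -2306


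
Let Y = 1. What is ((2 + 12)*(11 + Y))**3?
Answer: 4741632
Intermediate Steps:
((2 + 12)*(11 + Y))**3 = ((2 + 12)*(11 + 1))**3 = (14*12)**3 = 168**3 = 4741632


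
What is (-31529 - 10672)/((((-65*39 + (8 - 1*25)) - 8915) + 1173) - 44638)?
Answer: 42201/54932 ≈ 0.76824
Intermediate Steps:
(-31529 - 10672)/((((-65*39 + (8 - 1*25)) - 8915) + 1173) - 44638) = -42201/((((-2535 + (8 - 25)) - 8915) + 1173) - 44638) = -42201/((((-2535 - 17) - 8915) + 1173) - 44638) = -42201/(((-2552 - 8915) + 1173) - 44638) = -42201/((-11467 + 1173) - 44638) = -42201/(-10294 - 44638) = -42201/(-54932) = -42201*(-1/54932) = 42201/54932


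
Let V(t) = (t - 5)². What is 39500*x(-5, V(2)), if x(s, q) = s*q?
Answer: -1777500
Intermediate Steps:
V(t) = (-5 + t)²
x(s, q) = q*s
39500*x(-5, V(2)) = 39500*((-5 + 2)²*(-5)) = 39500*((-3)²*(-5)) = 39500*(9*(-5)) = 39500*(-45) = -1777500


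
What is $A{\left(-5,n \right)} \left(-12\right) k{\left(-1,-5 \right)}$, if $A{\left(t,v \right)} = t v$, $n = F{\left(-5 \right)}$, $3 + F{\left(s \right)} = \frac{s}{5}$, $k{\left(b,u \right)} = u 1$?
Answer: $1200$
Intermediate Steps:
$k{\left(b,u \right)} = u$
$F{\left(s \right)} = -3 + \frac{s}{5}$
$n = -4$ ($n = -3 + \frac{1}{5} \left(-5\right) = -3 - 1 = -4$)
$A{\left(-5,n \right)} \left(-12\right) k{\left(-1,-5 \right)} = \left(-5\right) \left(-4\right) \left(-12\right) \left(-5\right) = 20 \left(-12\right) \left(-5\right) = \left(-240\right) \left(-5\right) = 1200$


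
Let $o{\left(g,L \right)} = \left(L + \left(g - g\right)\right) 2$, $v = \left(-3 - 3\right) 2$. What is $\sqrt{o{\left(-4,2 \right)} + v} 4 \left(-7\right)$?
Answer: $- 56 i \sqrt{2} \approx - 79.196 i$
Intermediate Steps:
$v = -12$ ($v = \left(-6\right) 2 = -12$)
$o{\left(g,L \right)} = 2 L$ ($o{\left(g,L \right)} = \left(L + 0\right) 2 = L 2 = 2 L$)
$\sqrt{o{\left(-4,2 \right)} + v} 4 \left(-7\right) = \sqrt{2 \cdot 2 - 12} \cdot 4 \left(-7\right) = \sqrt{4 - 12} \cdot 4 \left(-7\right) = \sqrt{-8} \cdot 4 \left(-7\right) = 2 i \sqrt{2} \cdot 4 \left(-7\right) = 8 i \sqrt{2} \left(-7\right) = - 56 i \sqrt{2}$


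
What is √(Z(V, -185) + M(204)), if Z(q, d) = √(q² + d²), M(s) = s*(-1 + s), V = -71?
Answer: √(41412 + √39266) ≈ 203.99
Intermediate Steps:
Z(q, d) = √(d² + q²)
√(Z(V, -185) + M(204)) = √(√((-185)² + (-71)²) + 204*(-1 + 204)) = √(√(34225 + 5041) + 204*203) = √(√39266 + 41412) = √(41412 + √39266)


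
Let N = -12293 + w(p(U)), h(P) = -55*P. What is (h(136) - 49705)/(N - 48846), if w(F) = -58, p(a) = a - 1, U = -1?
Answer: 57185/61197 ≈ 0.93444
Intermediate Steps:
p(a) = -1 + a
N = -12351 (N = -12293 - 58 = -12351)
(h(136) - 49705)/(N - 48846) = (-55*136 - 49705)/(-12351 - 48846) = (-7480 - 49705)/(-61197) = -57185*(-1/61197) = 57185/61197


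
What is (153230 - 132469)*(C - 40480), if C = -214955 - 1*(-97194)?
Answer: -3285241401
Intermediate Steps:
C = -117761 (C = -214955 + 97194 = -117761)
(153230 - 132469)*(C - 40480) = (153230 - 132469)*(-117761 - 40480) = 20761*(-158241) = -3285241401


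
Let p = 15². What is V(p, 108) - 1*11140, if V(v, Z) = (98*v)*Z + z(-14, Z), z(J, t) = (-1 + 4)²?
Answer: 2370269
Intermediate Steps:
z(J, t) = 9 (z(J, t) = 3² = 9)
p = 225
V(v, Z) = 9 + 98*Z*v (V(v, Z) = (98*v)*Z + 9 = 98*Z*v + 9 = 9 + 98*Z*v)
V(p, 108) - 1*11140 = (9 + 98*108*225) - 1*11140 = (9 + 2381400) - 11140 = 2381409 - 11140 = 2370269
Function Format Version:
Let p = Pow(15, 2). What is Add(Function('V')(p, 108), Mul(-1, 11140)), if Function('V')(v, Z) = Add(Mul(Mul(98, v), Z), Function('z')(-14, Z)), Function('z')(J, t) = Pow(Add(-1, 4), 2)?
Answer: 2370269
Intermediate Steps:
Function('z')(J, t) = 9 (Function('z')(J, t) = Pow(3, 2) = 9)
p = 225
Function('V')(v, Z) = Add(9, Mul(98, Z, v)) (Function('V')(v, Z) = Add(Mul(Mul(98, v), Z), 9) = Add(Mul(98, Z, v), 9) = Add(9, Mul(98, Z, v)))
Add(Function('V')(p, 108), Mul(-1, 11140)) = Add(Add(9, Mul(98, 108, 225)), Mul(-1, 11140)) = Add(Add(9, 2381400), -11140) = Add(2381409, -11140) = 2370269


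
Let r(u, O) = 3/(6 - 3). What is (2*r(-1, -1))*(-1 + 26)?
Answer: 50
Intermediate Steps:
r(u, O) = 1 (r(u, O) = 3/3 = 3*(1/3) = 1)
(2*r(-1, -1))*(-1 + 26) = (2*1)*(-1 + 26) = 2*25 = 50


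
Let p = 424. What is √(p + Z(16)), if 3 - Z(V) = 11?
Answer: 4*√26 ≈ 20.396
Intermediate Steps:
Z(V) = -8 (Z(V) = 3 - 1*11 = 3 - 11 = -8)
√(p + Z(16)) = √(424 - 8) = √416 = 4*√26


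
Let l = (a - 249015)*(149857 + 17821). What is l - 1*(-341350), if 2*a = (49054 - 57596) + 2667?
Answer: -42246549945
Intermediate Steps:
a = -5875/2 (a = ((49054 - 57596) + 2667)/2 = (-8542 + 2667)/2 = (½)*(-5875) = -5875/2 ≈ -2937.5)
l = -42246891295 (l = (-5875/2 - 249015)*(149857 + 17821) = -503905/2*167678 = -42246891295)
l - 1*(-341350) = -42246891295 - 1*(-341350) = -42246891295 + 341350 = -42246549945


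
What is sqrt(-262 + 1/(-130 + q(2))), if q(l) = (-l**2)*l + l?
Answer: I*sqrt(1211522)/68 ≈ 16.187*I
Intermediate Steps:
q(l) = l - l**3 (q(l) = -l**3 + l = l - l**3)
sqrt(-262 + 1/(-130 + q(2))) = sqrt(-262 + 1/(-130 + (2 - 1*2**3))) = sqrt(-262 + 1/(-130 + (2 - 1*8))) = sqrt(-262 + 1/(-130 + (2 - 8))) = sqrt(-262 + 1/(-130 - 6)) = sqrt(-262 + 1/(-136)) = sqrt(-262 - 1/136) = sqrt(-35633/136) = I*sqrt(1211522)/68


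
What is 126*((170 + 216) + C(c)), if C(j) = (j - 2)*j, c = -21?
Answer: 109494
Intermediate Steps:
C(j) = j*(-2 + j) (C(j) = (-2 + j)*j = j*(-2 + j))
126*((170 + 216) + C(c)) = 126*((170 + 216) - 21*(-2 - 21)) = 126*(386 - 21*(-23)) = 126*(386 + 483) = 126*869 = 109494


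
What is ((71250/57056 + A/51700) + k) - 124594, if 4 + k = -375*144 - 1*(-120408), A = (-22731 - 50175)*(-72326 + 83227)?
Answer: -2465796118297/33520400 ≈ -73561.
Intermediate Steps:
A = -794748306 (A = -72906*10901 = -794748306)
k = 66404 (k = -4 + (-375*144 - 1*(-120408)) = -4 + (-54000 + 120408) = -4 + 66408 = 66404)
((71250/57056 + A/51700) + k) - 124594 = ((71250/57056 - 794748306/51700) + 66404) - 124594 = ((71250*(1/57056) - 794748306*1/51700) + 66404) - 124594 = ((35625/28528 - 36124923/2350) + 66404) - 124594 = (-515244042297/33520400 + 66404) - 124594 = 1710644599303/33520400 - 124594 = -2465796118297/33520400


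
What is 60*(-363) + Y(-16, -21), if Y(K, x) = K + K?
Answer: -21812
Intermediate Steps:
Y(K, x) = 2*K
60*(-363) + Y(-16, -21) = 60*(-363) + 2*(-16) = -21780 - 32 = -21812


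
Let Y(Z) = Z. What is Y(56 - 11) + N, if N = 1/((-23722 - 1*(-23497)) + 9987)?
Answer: 439291/9762 ≈ 45.000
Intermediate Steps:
N = 1/9762 (N = 1/((-23722 + 23497) + 9987) = 1/(-225 + 9987) = 1/9762 ≈ 0.00010244)
Y(56 - 11) + N = (56 - 11) + 1/9762 = 45 + 1/9762 = 439291/9762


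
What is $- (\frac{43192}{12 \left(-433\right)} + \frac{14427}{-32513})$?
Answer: $\frac{369816047}{42234387} \approx 8.7563$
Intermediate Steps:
$- (\frac{43192}{12 \left(-433\right)} + \frac{14427}{-32513}) = - (\frac{43192}{-5196} + 14427 \left(- \frac{1}{32513}\right)) = - (43192 \left(- \frac{1}{5196}\right) - \frac{14427}{32513}) = - (- \frac{10798}{1299} - \frac{14427}{32513}) = \left(-1\right) \left(- \frac{369816047}{42234387}\right) = \frac{369816047}{42234387}$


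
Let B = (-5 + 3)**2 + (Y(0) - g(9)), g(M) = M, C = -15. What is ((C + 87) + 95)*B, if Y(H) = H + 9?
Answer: 668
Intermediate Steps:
Y(H) = 9 + H
B = 4 (B = (-5 + 3)**2 + ((9 + 0) - 1*9) = (-2)**2 + (9 - 9) = 4 + 0 = 4)
((C + 87) + 95)*B = ((-15 + 87) + 95)*4 = (72 + 95)*4 = 167*4 = 668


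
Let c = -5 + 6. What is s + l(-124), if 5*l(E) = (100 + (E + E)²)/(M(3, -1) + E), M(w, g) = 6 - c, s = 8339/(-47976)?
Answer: -2960475209/28545720 ≈ -103.71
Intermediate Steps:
s = -8339/47976 (s = 8339*(-1/47976) = -8339/47976 ≈ -0.17382)
c = 1
M(w, g) = 5 (M(w, g) = 6 - 1*1 = 6 - 1 = 5)
l(E) = (100 + 4*E²)/(5*(5 + E)) (l(E) = ((100 + (E + E)²)/(5 + E))/5 = ((100 + (2*E)²)/(5 + E))/5 = ((100 + 4*E²)/(5 + E))/5 = (100 + 4*E²)/(5*(5 + E)))
s + l(-124) = -8339/47976 + 4*(25 + (-124)²)/(5*(5 - 124)) = -8339/47976 + (⅘)*(25 + 15376)/(-119) = -8339/47976 + (⅘)*(-1/119)*15401 = -8339/47976 - 61604/595 = -2960475209/28545720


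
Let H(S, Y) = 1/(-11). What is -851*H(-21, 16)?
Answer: 851/11 ≈ 77.364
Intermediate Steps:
H(S, Y) = -1/11 (H(S, Y) = 1*(-1/11) = -1/11)
-851*H(-21, 16) = -851*(-1/11) = 851/11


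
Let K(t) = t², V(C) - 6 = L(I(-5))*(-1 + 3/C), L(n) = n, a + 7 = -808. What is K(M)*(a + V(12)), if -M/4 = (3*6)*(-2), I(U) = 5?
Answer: -16853184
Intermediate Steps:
a = -815 (a = -7 - 808 = -815)
V(C) = 1 + 15/C (V(C) = 6 + 5*(-1 + 3/C) = 6 + (-5 + 15/C) = 1 + 15/C)
M = 144 (M = -4*3*6*(-2) = -72*(-2) = -4*(-36) = 144)
K(M)*(a + V(12)) = 144²*(-815 + (15 + 12)/12) = 20736*(-815 + (1/12)*27) = 20736*(-815 + 9/4) = 20736*(-3251/4) = -16853184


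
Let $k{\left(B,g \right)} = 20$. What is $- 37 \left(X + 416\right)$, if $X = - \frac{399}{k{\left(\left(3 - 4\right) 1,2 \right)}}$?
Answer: $- \frac{293077}{20} \approx -14654.0$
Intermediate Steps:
$X = - \frac{399}{20} \approx -19.95$
$- 37 \left(X + 416\right) = - 37 \left(- \frac{399}{20} + 416\right) = \left(-37\right) \frac{7921}{20} = - \frac{293077}{20}$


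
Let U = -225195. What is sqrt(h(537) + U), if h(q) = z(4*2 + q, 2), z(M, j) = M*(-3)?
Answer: I*sqrt(226830) ≈ 476.27*I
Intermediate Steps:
z(M, j) = -3*M
h(q) = -24 - 3*q (h(q) = -3*(4*2 + q) = -3*(8 + q) = -24 - 3*q)
sqrt(h(537) + U) = sqrt((-24 - 3*537) - 225195) = sqrt((-24 - 1611) - 225195) = sqrt(-1635 - 225195) = sqrt(-226830) = I*sqrt(226830)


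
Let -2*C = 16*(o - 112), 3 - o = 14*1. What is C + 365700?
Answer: 366684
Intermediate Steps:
o = -11 (o = 3 - 14 = -11)
C = 984 (C = -8*(-11 - 112) = -8*(-123) = -½*(-1968) = 984)
C + 365700 = 984 + 365700 = 366684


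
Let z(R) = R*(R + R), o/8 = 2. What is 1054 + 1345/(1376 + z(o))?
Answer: 1991297/1888 ≈ 1054.7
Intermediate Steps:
o = 16 (o = 8*2 = 16)
z(R) = 2*R² (z(R) = R*(2*R) = 2*R²)
1054 + 1345/(1376 + z(o)) = 1054 + 1345/(1376 + 2*16²) = 1054 + 1345/(1376 + 2*256) = 1054 + 1345/(1376 + 512) = 1054 + 1345/1888 = 1991297/1888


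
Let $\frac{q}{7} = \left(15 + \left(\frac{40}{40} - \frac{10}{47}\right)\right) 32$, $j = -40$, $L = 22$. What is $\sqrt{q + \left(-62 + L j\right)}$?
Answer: $\frac{\sqrt{5730898}}{47} \approx 50.935$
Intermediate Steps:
$q = \frac{166208}{47}$ ($q = 7 \left(15 + \left(\frac{40}{40} - \frac{10}{47}\right)\right) 32 = 7 \left(15 + \left(40 \cdot \frac{1}{40} - \frac{10}{47}\right)\right) 32 = 7 \left(15 + \left(1 - \frac{10}{47}\right)\right) 32 = 7 \left(15 + \frac{37}{47}\right) 32 = 7 \cdot \frac{742}{47} \cdot 32 = 7 \cdot \frac{23744}{47} = \frac{166208}{47} \approx 3536.3$)
$\sqrt{q + \left(-62 + L j\right)} = \sqrt{\frac{166208}{47} + \left(-62 + 22 \left(-40\right)\right)} = \sqrt{\frac{166208}{47} - 942} = \sqrt{\frac{121934}{47}} = \frac{\sqrt{5730898}}{47}$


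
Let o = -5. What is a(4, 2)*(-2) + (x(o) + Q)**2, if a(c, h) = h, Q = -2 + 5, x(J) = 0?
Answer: 5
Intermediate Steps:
Q = 3
a(4, 2)*(-2) + (x(o) + Q)**2 = 2*(-2) + (0 + 3)**2 = -4 + 3**2 = -4 + 9 = 5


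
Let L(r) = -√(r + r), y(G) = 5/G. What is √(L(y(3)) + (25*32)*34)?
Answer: √(244800 - 3*√30)/3 ≈ 164.92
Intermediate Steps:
L(r) = -√2*√r (L(r) = -√(2*r) = -√2*√r)
√(L(y(3)) + (25*32)*34) = √(-√2*√(5/3) + (25*32)*34) = √(-√2*√(5*(⅓)) + 800*34) = √(-√2*√(5/3) + 27200) = √(-√2*√15/3 + 27200) = √(-√30/3 + 27200) = √(27200 - √30/3)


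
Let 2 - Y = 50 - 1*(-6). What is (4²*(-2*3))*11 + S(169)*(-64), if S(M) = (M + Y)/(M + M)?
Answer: -182144/169 ≈ -1077.8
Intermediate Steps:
Y = -54 (Y = 2 - (50 - 1*(-6)) = 2 - (50 + 6) = 2 - 1*56 = 2 - 56 = -54)
S(M) = (-54 + M)/(2*M) (S(M) = (M - 54)/(M + M) = (-54 + M)/((2*M)) = (-54 + M)*(1/(2*M)) = (-54 + M)/(2*M))
(4²*(-2*3))*11 + S(169)*(-64) = (4²*(-2*3))*11 + ((½)*(-54 + 169)/169)*(-64) = (16*(-1*6))*11 + ((½)*(1/169)*115)*(-64) = (16*(-6))*11 + (115/338)*(-64) = -96*11 - 3680/169 = -1056 - 3680/169 = -182144/169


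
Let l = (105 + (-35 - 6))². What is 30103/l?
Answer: 30103/4096 ≈ 7.3494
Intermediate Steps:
l = 4096 (l = (105 - 41)² = 64² = 4096)
30103/l = 30103/4096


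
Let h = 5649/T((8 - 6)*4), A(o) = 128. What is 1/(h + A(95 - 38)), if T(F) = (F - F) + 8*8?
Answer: 64/13841 ≈ 0.0046239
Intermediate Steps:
T(F) = 64 (T(F) = 0 + 64 = 64)
h = 5649/64 ≈ 88.266
1/(h + A(95 - 38)) = 1/(5649/64 + 128) = 1/(13841/64) = 64/13841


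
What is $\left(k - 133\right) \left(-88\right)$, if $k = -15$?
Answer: $13024$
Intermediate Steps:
$\left(k - 133\right) \left(-88\right) = \left(-15 - 133\right) \left(-88\right) = \left(-148\right) \left(-88\right) = 13024$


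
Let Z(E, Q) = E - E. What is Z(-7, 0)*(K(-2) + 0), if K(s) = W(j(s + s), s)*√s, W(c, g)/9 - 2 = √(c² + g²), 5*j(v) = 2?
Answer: 0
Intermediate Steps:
j(v) = ⅖ (j(v) = (⅕)*2 = ⅖)
W(c, g) = 18 + 9*√(c² + g²)
K(s) = √s*(18 + 9*√(4/25 + s²)) (K(s) = (18 + 9*√((⅖)² + s²))*√s = (18 + 9*√(4/25 + s²))*√s = √s*(18 + 9*√(4/25 + s²)))
Z(E, Q) = 0
Z(-7, 0)*(K(-2) + 0) = 0*(9*√(-2)*(10 + √(4 + 25*(-2)²))/5 + 0) = 0*(9*(I*√2)*(10 + √(4 + 25*4))/5 + 0) = 0*(9*(I*√2)*(10 + √(4 + 100))/5 + 0) = 0*(9*(I*√2)*(10 + √104)/5 + 0) = 0*(9*(I*√2)*(10 + 2*√26)/5 + 0) = 0*(9*I*√2*(10 + 2*√26)/5 + 0) = 0*(9*I*√2*(10 + 2*√26)/5) = 0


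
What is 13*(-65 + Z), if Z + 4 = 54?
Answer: -195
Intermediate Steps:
Z = 50 (Z = -4 + 54 = 50)
13*(-65 + Z) = 13*(-65 + 50) = 13*(-15) = -195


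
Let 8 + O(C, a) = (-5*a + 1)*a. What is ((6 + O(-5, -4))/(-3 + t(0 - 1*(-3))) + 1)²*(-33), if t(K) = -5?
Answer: -72897/16 ≈ -4556.1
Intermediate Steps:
O(C, a) = -8 + a*(1 - 5*a) (O(C, a) = -8 + (-5*a + 1)*a = -8 + (1 - 5*a)*a = -8 + a*(1 - 5*a))
((6 + O(-5, -4))/(-3 + t(0 - 1*(-3))) + 1)²*(-33) = ((6 + (-8 - 4 - 5*(-4)²))/(-3 - 5) + 1)²*(-33) = ((6 + (-8 - 4 - 5*16))/(-8) + 1)²*(-33) = ((6 + (-8 - 4 - 80))*(-⅛) + 1)²*(-33) = ((6 - 92)*(-⅛) + 1)²*(-33) = (-86*(-⅛) + 1)²*(-33) = (43/4 + 1)²*(-33) = (47/4)²*(-33) = (2209/16)*(-33) = -72897/16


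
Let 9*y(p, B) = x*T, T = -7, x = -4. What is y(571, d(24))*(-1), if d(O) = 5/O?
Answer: -28/9 ≈ -3.1111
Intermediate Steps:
y(p, B) = 28/9 (y(p, B) = (-4*(-7))/9 = (⅑)*28 = 28/9)
y(571, d(24))*(-1) = (28/9)*(-1) = -28/9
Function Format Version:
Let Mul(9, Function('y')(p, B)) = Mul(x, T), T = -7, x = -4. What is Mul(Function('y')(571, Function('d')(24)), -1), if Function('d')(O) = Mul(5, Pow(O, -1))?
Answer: Rational(-28, 9) ≈ -3.1111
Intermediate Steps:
Function('y')(p, B) = Rational(28, 9) (Function('y')(p, B) = Mul(Rational(1, 9), Mul(-4, -7)) = Mul(Rational(1, 9), 28) = Rational(28, 9))
Mul(Function('y')(571, Function('d')(24)), -1) = Mul(Rational(28, 9), -1) = Rational(-28, 9)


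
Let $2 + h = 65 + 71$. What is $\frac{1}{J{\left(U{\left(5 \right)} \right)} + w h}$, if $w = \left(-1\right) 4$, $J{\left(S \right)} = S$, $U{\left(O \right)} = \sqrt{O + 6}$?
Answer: $- \frac{536}{287285} - \frac{\sqrt{11}}{287285} \approx -0.0018773$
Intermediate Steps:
$U{\left(O \right)} = \sqrt{6 + O}$
$w = -4$
$h = 134$ ($h = -2 + \left(65 + 71\right) = -2 + 136 = 134$)
$\frac{1}{J{\left(U{\left(5 \right)} \right)} + w h} = \frac{1}{\sqrt{6 + 5} - 536} = \frac{1}{\sqrt{11} - 536} = \frac{1}{-536 + \sqrt{11}}$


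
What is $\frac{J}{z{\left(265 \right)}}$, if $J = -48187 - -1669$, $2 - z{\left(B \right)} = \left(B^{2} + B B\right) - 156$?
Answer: $\frac{7753}{23382} \approx 0.33158$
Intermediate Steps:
$z{\left(B \right)} = 158 - 2 B^{2}$ ($z{\left(B \right)} = 2 - \left(\left(B^{2} + B B\right) - 156\right) = 2 - \left(\left(B^{2} + B^{2}\right) - 156\right) = 2 - \left(2 B^{2} - 156\right) = 2 - \left(-156 + 2 B^{2}\right) = 158 - 2 B^{2}$)
$J = -46518$ ($J = -48187 + 1669 = -46518$)
$\frac{J}{z{\left(265 \right)}} = - \frac{46518}{158 - 2 \cdot 265^{2}} = - \frac{46518}{158 - 140450} = - \frac{46518}{-140292} = \left(-46518\right) \left(- \frac{1}{140292}\right) = \frac{7753}{23382}$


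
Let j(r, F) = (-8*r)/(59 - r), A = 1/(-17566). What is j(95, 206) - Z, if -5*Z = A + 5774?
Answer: 929522447/790470 ≈ 1175.9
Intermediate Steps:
A = -1/17566 ≈ -5.6928e-5
Z = -101426083/87830 (Z = -(-1/17566 + 5774)/5 = -⅕*101426083/17566 = -101426083/87830 ≈ -1154.8)
j(r, F) = -8*r/(59 - r)
j(95, 206) - Z = 8*95/(-59 + 95) - 1*(-101426083/87830) = 8*95/36 + 101426083/87830 = 8*95*(1/36) + 101426083/87830 = 190/9 + 101426083/87830 = 929522447/790470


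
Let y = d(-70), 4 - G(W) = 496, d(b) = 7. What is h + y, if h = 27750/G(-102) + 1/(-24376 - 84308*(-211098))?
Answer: -46470995927275/940661976312 ≈ -49.402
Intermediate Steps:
G(W) = -492 (G(W) = 4 - 1*496 = 4 - 496 = -492)
y = 7
h = -53055629761459/940661976312 (h = 27750/(-492) + 1/(-24376 - 84308*(-211098)) = 27750*(-1/492) - 1/211098/(-108684) = -4625/82 - 1/108684*(-1/211098) = -4625/82 + 1/22942975032 = -53055629761459/940661976312 ≈ -56.402)
h + y = -53055629761459/940661976312 + 7 = -46470995927275/940661976312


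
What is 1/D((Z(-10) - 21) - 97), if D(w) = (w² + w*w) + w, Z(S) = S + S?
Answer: 1/37950 ≈ 2.6350e-5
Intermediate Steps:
Z(S) = 2*S
D(w) = w + 2*w² (D(w) = (w² + w²) + w = 2*w² + w = w + 2*w²)
1/D((Z(-10) - 21) - 97) = 1/(((2*(-10) - 21) - 97)*(1 + 2*((2*(-10) - 21) - 97))) = 1/(((-20 - 21) - 97)*(1 + 2*((-20 - 21) - 97))) = 1/((-41 - 97)*(1 + 2*(-41 - 97))) = 1/(-138*(1 + 2*(-138))) = 1/(-138*(1 - 276)) = 1/(-138*(-275)) = 1/37950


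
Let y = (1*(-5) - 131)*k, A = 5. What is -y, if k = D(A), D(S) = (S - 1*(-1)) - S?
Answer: 136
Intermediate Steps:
D(S) = 1 (D(S) = (S + 1) - S = (1 + S) - S = 1)
k = 1
y = -136 (y = (1*(-5) - 131)*1 = (-5 - 131)*1 = -136*1 = -136)
-y = -1*(-136) = 136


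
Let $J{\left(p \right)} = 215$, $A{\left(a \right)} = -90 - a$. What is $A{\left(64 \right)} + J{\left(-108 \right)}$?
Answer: $61$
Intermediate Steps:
$A{\left(64 \right)} + J{\left(-108 \right)} = \left(-90 - 64\right) + 215 = -154 + 215 = 61$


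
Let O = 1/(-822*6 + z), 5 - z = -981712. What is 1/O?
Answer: 976785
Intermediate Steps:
z = 981717 (z = 5 - 1*(-981712) = 5 + 981712 = 981717)
O = 1/976785 (O = 1/(-822*6 + 981717) = 1/(-4932 + 981717) = 1/976785 ≈ 1.0238e-6)
1/O = 1/(1/976785) = 976785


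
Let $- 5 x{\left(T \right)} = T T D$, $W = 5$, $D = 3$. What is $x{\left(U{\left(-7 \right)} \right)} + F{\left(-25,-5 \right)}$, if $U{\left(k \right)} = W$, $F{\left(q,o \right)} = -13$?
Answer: $-28$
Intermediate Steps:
$U{\left(k \right)} = 5$
$x{\left(T \right)} = - \frac{3 T^{2}}{5}$ ($x{\left(T \right)} = - \frac{T T 3}{5} = - \frac{T^{2} \cdot 3}{5} = - \frac{3 T^{2}}{5}$)
$x{\left(U{\left(-7 \right)} \right)} + F{\left(-25,-5 \right)} = - \frac{3 \cdot 5^{2}}{5} - 13 = \left(- \frac{3}{5}\right) 25 - 13 = -15 - 13 = -28$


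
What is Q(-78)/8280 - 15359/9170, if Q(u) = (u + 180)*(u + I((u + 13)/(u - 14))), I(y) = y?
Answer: -305851243/116422320 ≈ -2.6271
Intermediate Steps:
Q(u) = (180 + u)*(u + (13 + u)/(-14 + u)) (Q(u) = (u + 180)*(u + (u + 13)/(u - 14)) = (180 + u)*(u + (13 + u)/(-14 + u)))
Q(-78)/8280 - 15359/9170 = ((2340 + (-78)³ - 2327*(-78) + 167*(-78)²)/(-14 - 78))/8280 - 15359/9170 = ((2340 - 474552 + 181506 + 167*6084)/(-92))*(1/8280) - 15359*1/9170 = -(2340 - 474552 + 181506 + 1016028)/92*(1/8280) - 15359/9170 = -1/92*725322*(1/8280) - 15359/9170 = -362661/46*1/8280 - 15359/9170 = -120887/126960 - 15359/9170 = -305851243/116422320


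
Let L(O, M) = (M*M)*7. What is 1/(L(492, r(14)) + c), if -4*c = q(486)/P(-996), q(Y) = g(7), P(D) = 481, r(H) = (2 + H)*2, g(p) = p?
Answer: 1924/13791225 ≈ 0.00013951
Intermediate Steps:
r(H) = 4 + 2*H
q(Y) = 7
L(O, M) = 7*M² (L(O, M) = M²*7 = 7*M²)
c = -7/1924 (c = -7/(4*481) = -¼*7/481 = -7/1924 ≈ -0.0036383)
1/(L(492, r(14)) + c) = 1/(7*(4 + 2*14)² - 7/1924) = 1/(7*(4 + 28)² - 7/1924) = 1/(7*32² - 7/1924) = 1/(7*1024 - 7/1924) = 1/(7168 - 7/1924) = 1/(13791225/1924) = 1924/13791225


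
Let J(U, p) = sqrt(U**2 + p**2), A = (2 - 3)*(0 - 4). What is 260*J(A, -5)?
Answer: 260*sqrt(41) ≈ 1664.8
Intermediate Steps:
A = 4 (A = -1*(-4) = 4)
260*J(A, -5) = 260*sqrt(4**2 + (-5)**2) = 260*sqrt(16 + 25) = 260*sqrt(41)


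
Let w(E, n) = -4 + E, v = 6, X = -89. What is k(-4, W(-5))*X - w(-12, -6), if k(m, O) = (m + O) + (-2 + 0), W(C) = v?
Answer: 16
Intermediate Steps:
W(C) = 6
k(m, O) = -2 + O + m (k(m, O) = (O + m) - 2 = -2 + O + m)
k(-4, W(-5))*X - w(-12, -6) = (-2 + 6 - 4)*(-89) - (-4 - 12) = 0*(-89) - 1*(-16) = 0 + 16 = 16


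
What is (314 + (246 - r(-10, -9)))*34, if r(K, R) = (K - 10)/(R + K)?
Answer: 361080/19 ≈ 19004.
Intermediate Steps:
r(K, R) = (-10 + K)/(K + R)
(314 + (246 - r(-10, -9)))*34 = (314 + (246 - (-10 - 10)/(-10 - 9)))*34 = (314 + (246 - (-20)/(-19)))*34 = (314 + (246 - (-1)*(-20)/19))*34 = (314 + (246 - 1*20/19))*34 = (314 + (246 - 20/19))*34 = (314 + 4654/19)*34 = (10620/19)*34 = 361080/19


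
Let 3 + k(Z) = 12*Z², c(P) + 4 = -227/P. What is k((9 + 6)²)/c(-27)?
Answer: 16402419/119 ≈ 1.3784e+5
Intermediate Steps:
c(P) = -4 - 227/P
k(Z) = -3 + 12*Z²
k((9 + 6)²)/c(-27) = (-3 + 12*((9 + 6)²)²)/(-4 - 227/(-27)) = (-3 + 12*(15²)²)/(-4 - 227*(-1/27)) = (-3 + 12*225²)/(-4 + 227/27) = (-3 + 12*50625)/(119/27) = (-3 + 607500)*(27/119) = 607497*(27/119) = 16402419/119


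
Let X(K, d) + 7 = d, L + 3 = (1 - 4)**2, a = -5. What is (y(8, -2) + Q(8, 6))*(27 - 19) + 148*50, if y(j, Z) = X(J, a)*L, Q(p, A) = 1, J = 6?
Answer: 6832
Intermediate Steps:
L = 6 (L = -3 + (1 - 4)**2 = -3 + (-3)**2 = -3 + 9 = 6)
X(K, d) = -7 + d
y(j, Z) = -72 (y(j, Z) = (-7 - 5)*6 = -12*6 = -72)
(y(8, -2) + Q(8, 6))*(27 - 19) + 148*50 = (-72 + 1)*(27 - 19) + 148*50 = -71*8 + 7400 = -568 + 7400 = 6832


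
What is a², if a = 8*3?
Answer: 576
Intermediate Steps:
a = 24
a² = 24² = 576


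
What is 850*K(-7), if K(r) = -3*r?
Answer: 17850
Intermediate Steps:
850*K(-7) = 850*(-3*(-7)) = 850*21 = 17850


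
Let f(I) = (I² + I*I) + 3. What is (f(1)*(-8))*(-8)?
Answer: 320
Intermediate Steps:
f(I) = 3 + 2*I² (f(I) = (I² + I²) + 3 = 2*I² + 3 = 3 + 2*I²)
(f(1)*(-8))*(-8) = ((3 + 2*1²)*(-8))*(-8) = ((3 + 2*1)*(-8))*(-8) = ((3 + 2)*(-8))*(-8) = (5*(-8))*(-8) = -40*(-8) = 320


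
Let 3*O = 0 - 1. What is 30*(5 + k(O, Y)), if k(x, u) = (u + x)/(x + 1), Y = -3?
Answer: 0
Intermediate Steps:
O = -⅓ (O = (0 - 1)/3 = (⅓)*(-1) = -⅓ ≈ -0.33333)
k(x, u) = (u + x)/(1 + x)
30*(5 + k(O, Y)) = 30*(5 + (-3 - ⅓)/(1 - ⅓)) = 30*(5 - 10/3/(⅔)) = 30*(5 + (3/2)*(-10/3)) = 30*(5 - 5) = 30*0 = 0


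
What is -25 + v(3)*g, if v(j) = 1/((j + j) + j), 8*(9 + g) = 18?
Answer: -103/4 ≈ -25.750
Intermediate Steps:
g = -27/4 (g = -9 + (1/8)*18 = -9 + 9/4 = -27/4 ≈ -6.7500)
v(j) = 1/(3*j) (v(j) = 1/(2*j + j) = 1/(3*j))
-25 + v(3)*g = -25 + ((1/3)/3)*(-27/4) = -25 + ((1/3)*(1/3))*(-27/4) = -25 + (1/9)*(-27/4) = -25 - 3/4 = -103/4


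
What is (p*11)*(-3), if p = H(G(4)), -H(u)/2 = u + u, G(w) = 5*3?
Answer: 1980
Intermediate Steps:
G(w) = 15
H(u) = -4*u (H(u) = -2*(u + u) = -4*u)
p = -60 (p = -4*15 = -60)
(p*11)*(-3) = -60*11*(-3) = -660*(-3) = 1980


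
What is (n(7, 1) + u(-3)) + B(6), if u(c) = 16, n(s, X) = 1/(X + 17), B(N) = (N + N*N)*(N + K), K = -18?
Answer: -8783/18 ≈ -487.94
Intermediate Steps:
B(N) = (-18 + N)*(N + N²) (B(N) = (N + N*N)*(N - 18) = (N + N²)*(-18 + N) = (-18 + N)*(N + N²))
n(s, X) = 1/(17 + X)
(n(7, 1) + u(-3)) + B(6) = (1/(17 + 1) + 16) + 6*(-18 + 6² - 17*6) = (1/18 + 16) + 6*(-18 + 36 - 102) = (1/18 + 16) + 6*(-84) = 289/18 - 504 = -8783/18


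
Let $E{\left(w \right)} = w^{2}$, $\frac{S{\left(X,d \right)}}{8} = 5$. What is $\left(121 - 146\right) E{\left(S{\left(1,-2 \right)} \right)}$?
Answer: $-40000$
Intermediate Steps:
$S{\left(X,d \right)} = 40$ ($S{\left(X,d \right)} = 8 \cdot 5 = 40$)
$\left(121 - 146\right) E{\left(S{\left(1,-2 \right)} \right)} = \left(121 - 146\right) 40^{2} = \left(-25\right) 1600 = -40000$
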